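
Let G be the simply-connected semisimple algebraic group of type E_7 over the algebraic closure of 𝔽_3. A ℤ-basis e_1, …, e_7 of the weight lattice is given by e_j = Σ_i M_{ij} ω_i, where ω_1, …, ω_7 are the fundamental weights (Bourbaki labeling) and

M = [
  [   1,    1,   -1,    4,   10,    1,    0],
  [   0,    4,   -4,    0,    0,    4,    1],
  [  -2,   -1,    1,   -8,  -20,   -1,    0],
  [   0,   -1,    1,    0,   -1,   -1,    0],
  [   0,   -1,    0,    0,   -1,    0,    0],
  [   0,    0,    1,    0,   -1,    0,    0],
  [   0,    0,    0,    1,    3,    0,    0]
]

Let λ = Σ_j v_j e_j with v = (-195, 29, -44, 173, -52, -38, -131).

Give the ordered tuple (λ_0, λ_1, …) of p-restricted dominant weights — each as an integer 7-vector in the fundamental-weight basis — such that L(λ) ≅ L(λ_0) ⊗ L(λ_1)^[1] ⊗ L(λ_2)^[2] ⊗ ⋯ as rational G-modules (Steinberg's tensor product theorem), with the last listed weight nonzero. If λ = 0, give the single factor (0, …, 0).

Compute c_i = Σ_j M_{ij} v_j with v = (-195, 29, -44, 173, -52, -38, -131):
  c_1 = (1)·(-195) + 1·29 + (-1)·(-44) + 4·173 + (10)·(-52) + (1)·(-38) + (0)·(-131) = 12
  c_2 = (0)·(-195) + 4·29 + (-4)·(-44) + 0·173 + (0)·(-52) + (4)·(-38) + (1)·(-131) = 9
  c_3 = (-2)·(-195) + (-1)·(29) + (1)·(-44) + (-8)·(173) + (-20)·(-52) + (-1)·(-38) + (0)·(-131) = 11
  c_4 = (0)·(-195) + (-1)·(29) + (1)·(-44) + 0·173 + (-1)·(-52) + (-1)·(-38) + (0)·(-131) = 17
  c_5 = (0)·(-195) + (-1)·(29) + (0)·(-44) + 0·173 + (-1)·(-52) + (0)·(-38) + (0)·(-131) = 23
  c_6 = (0)·(-195) + 0·29 + (1)·(-44) + 0·173 + (-1)·(-52) + (0)·(-38) + (0)·(-131) = 8
  c_7 = (0)·(-195) + 0·29 + (0)·(-44) + 1·173 + (3)·(-52) + (0)·(-38) + (0)·(-131) = 17
Base-3 expansion of each c_i:
  c_1 = 12 = 0·3^0 + 1·3^1 + 1·3^2
  c_2 = 9 = 0·3^0 + 0·3^1 + 1·3^2
  c_3 = 11 = 2·3^0 + 0·3^1 + 1·3^2
  c_4 = 17 = 2·3^0 + 2·3^1 + 1·3^2
  c_5 = 23 = 2·3^0 + 1·3^1 + 2·3^2
  c_6 = 8 = 2·3^0 + 2·3^1
  c_7 = 17 = 2·3^0 + 2·3^1 + 1·3^2
λ_0 = (0, 0, 2, 2, 2, 2, 2)
λ_1 = (1, 0, 0, 2, 1, 2, 2)
λ_2 = (1, 1, 1, 1, 2, 0, 1)

((0, 0, 2, 2, 2, 2, 2), (1, 0, 0, 2, 1, 2, 2), (1, 1, 1, 1, 2, 0, 1))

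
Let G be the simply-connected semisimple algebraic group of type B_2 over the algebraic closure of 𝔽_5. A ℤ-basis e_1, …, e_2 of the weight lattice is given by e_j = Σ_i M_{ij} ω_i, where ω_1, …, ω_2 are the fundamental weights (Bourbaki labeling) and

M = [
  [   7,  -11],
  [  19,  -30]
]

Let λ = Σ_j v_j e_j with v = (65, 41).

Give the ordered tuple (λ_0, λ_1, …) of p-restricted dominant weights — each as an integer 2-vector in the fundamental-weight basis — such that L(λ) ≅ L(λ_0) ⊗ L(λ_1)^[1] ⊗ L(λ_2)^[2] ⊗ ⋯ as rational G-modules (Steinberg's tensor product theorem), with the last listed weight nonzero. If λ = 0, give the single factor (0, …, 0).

Change of basis e → ω: c = M·v where v = (65, 41):
  c_1 = 7*65 + -11*41 = 4
  c_2 = 19*65 + -30*41 = 5
Writing each c_i in base p = 5:
  c_1 = 4 = 4·5^0
  c_2 = 5 = 0·5^0 + 1·5^1
λ_0 = (4, 0)
λ_1 = (0, 1)

((4, 0), (0, 1))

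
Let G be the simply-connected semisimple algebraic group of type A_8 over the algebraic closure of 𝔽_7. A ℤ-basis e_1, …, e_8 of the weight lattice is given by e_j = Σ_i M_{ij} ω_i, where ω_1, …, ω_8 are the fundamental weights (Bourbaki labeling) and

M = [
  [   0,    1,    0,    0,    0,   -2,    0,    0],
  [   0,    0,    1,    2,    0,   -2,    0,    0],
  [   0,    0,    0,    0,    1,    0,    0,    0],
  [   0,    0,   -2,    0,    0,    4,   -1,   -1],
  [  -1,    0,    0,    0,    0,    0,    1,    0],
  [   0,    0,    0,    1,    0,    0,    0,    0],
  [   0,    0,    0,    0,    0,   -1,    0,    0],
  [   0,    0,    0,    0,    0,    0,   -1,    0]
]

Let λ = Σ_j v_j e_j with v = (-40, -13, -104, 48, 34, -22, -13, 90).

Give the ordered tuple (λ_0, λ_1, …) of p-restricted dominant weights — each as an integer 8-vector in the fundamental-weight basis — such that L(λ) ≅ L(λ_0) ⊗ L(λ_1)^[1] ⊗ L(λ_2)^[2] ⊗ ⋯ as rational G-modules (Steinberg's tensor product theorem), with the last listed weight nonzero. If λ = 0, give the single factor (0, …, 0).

In the fundamental-weight basis, λ has coordinates c = M·v (v = (-40, -13, -104, 48, 34, -22, -13, 90)):
  c_1 = (0)·(-40) + (1)·(-13) + (0)·(-104) + 0·48 + 0·34 + (-2)·(-22) + (0)·(-13) + 0·90 = 31
  c_2 = (0)·(-40) + (0)·(-13) + (1)·(-104) + 2·48 + 0·34 + (-2)·(-22) + (0)·(-13) + 0·90 = 36
  c_3 = (0)·(-40) + (0)·(-13) + (0)·(-104) + 0·48 + 1·34 + (0)·(-22) + (0)·(-13) + 0·90 = 34
  c_4 = (0)·(-40) + (0)·(-13) + (-2)·(-104) + 0·48 + 0·34 + (4)·(-22) + (-1)·(-13) + (-1)·(90) = 43
  c_5 = (-1)·(-40) + (0)·(-13) + (0)·(-104) + 0·48 + 0·34 + (0)·(-22) + (1)·(-13) + 0·90 = 27
  c_6 = (0)·(-40) + (0)·(-13) + (0)·(-104) + 1·48 + 0·34 + (0)·(-22) + (0)·(-13) + 0·90 = 48
  c_7 = (0)·(-40) + (0)·(-13) + (0)·(-104) + 0·48 + 0·34 + (-1)·(-22) + (0)·(-13) + 0·90 = 22
  c_8 = (0)·(-40) + (0)·(-13) + (0)·(-104) + 0·48 + 0·34 + (0)·(-22) + (-1)·(-13) + 0·90 = 13
p = 7; digits c_i = Σ_j d_{ij}·7^j, 0 ≤ d_{ij} < 7:
  c_1 = 31 = 3·7^0 + 4·7^1
  c_2 = 36 = 1·7^0 + 5·7^1
  c_3 = 34 = 6·7^0 + 4·7^1
  c_4 = 43 = 1·7^0 + 6·7^1
  c_5 = 27 = 6·7^0 + 3·7^1
  c_6 = 48 = 6·7^0 + 6·7^1
  c_7 = 22 = 1·7^0 + 3·7^1
  c_8 = 13 = 6·7^0 + 1·7^1
λ_0 = (3, 1, 6, 1, 6, 6, 1, 6)
λ_1 = (4, 5, 4, 6, 3, 6, 3, 1)

((3, 1, 6, 1, 6, 6, 1, 6), (4, 5, 4, 6, 3, 6, 3, 1))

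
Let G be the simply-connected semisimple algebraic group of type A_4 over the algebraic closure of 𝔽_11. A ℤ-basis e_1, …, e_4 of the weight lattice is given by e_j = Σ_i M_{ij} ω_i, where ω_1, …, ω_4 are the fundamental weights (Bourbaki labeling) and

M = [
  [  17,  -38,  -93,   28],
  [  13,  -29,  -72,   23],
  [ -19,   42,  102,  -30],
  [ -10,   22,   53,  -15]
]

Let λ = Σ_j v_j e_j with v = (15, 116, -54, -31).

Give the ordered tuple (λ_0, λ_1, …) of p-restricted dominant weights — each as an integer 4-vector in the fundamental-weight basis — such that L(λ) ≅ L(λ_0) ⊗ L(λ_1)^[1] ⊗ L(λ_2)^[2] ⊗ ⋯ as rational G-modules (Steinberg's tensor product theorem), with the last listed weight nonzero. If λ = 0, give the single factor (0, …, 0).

Change of basis e → ω: c = M·v where v = (15, 116, -54, -31):
  c_1 = 17*15 + -38*116 + -93*-54 + 28*-31 = 1
  c_2 = 13*15 + -29*116 + -72*-54 + 23*-31 = 6
  c_3 = -19*15 + 42*116 + 102*-54 + -30*-31 = 9
  c_4 = -10*15 + 22*116 + 53*-54 + -15*-31 = 5
Base-11 expansion of each c_i:
  c_1 = 1 = 1·11^0
  c_2 = 6 = 6·11^0
  c_3 = 9 = 9·11^0
  c_4 = 5 = 5·11^0
Factor λ_0 = (1, 6, 9, 5)

((1, 6, 9, 5),)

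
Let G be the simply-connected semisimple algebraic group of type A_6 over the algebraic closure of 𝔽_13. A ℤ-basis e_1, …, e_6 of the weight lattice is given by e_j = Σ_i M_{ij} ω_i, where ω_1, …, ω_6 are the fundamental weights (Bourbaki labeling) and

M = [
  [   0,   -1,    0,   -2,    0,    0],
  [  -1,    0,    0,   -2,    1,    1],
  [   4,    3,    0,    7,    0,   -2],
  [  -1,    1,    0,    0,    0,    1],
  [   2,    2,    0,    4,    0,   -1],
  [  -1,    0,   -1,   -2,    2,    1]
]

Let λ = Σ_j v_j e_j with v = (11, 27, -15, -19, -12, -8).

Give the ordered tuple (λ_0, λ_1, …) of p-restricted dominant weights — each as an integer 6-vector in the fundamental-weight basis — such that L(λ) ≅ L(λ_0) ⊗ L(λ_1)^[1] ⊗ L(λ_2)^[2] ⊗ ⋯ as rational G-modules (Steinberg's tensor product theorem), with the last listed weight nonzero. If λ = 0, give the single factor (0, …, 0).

((11, 7, 8, 8, 8, 10),)

Converting to the ω-basis (c_i = row i of M dotted with v = (11, 27, -15, -19, -12, -8)):
  c_1 = 0*11 + -1*27 + 0*-15 + -2*-19 + 0*-12 + 0*-8 = 11
  c_2 = -1*11 + 0*27 + 0*-15 + -2*-19 + 1*-12 + 1*-8 = 7
  c_3 = 4*11 + 3*27 + 0*-15 + 7*-19 + 0*-12 + -2*-8 = 8
  c_4 = -1*11 + 1*27 + 0*-15 + 0*-19 + 0*-12 + 1*-8 = 8
  c_5 = 2*11 + 2*27 + 0*-15 + 4*-19 + 0*-12 + -1*-8 = 8
  c_6 = -1*11 + 0*27 + -1*-15 + -2*-19 + 2*-12 + 1*-8 = 10
Expand coordinatewise in base 13:
  c_1 = 11 = 11·13^0
  c_2 = 7 = 7·13^0
  c_3 = 8 = 8·13^0
  c_4 = 8 = 8·13^0
  c_5 = 8 = 8·13^0
  c_6 = 10 = 10·13^0
p-restricted factor λ_0 = (11, 7, 8, 8, 8, 10)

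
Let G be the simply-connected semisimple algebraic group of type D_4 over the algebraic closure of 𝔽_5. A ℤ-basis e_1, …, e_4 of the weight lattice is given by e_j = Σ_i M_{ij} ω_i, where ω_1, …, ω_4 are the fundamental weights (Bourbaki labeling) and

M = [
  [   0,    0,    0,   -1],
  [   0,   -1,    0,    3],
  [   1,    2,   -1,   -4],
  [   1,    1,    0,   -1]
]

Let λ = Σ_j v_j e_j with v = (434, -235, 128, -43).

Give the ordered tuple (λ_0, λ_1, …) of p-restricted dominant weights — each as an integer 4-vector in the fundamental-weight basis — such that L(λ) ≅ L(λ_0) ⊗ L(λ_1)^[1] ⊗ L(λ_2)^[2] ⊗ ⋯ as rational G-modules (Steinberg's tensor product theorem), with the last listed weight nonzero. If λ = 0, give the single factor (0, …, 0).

Converting to the ω-basis (c_i = row i of M dotted with v = (434, -235, 128, -43)):
  c_1 = 0*434 + 0*-235 + 0*128 + -1*-43 = 43
  c_2 = 0*434 + -1*-235 + 0*128 + 3*-43 = 106
  c_3 = 1*434 + 2*-235 + -1*128 + -4*-43 = 8
  c_4 = 1*434 + 1*-235 + 0*128 + -1*-43 = 242
Writing each c_i in base p = 5:
  c_1 = 43 = 3·5^0 + 3·5^1 + 1·5^2
  c_2 = 106 = 1·5^0 + 1·5^1 + 4·5^2
  c_3 = 8 = 3·5^0 + 1·5^1
  c_4 = 242 = 2·5^0 + 3·5^1 + 4·5^2 + 1·5^3
p-restricted factor λ_0 = (3, 1, 3, 2)
p-restricted factor λ_1 = (3, 1, 1, 3)
p-restricted factor λ_2 = (1, 4, 0, 4)
p-restricted factor λ_3 = (0, 0, 0, 1)

((3, 1, 3, 2), (3, 1, 1, 3), (1, 4, 0, 4), (0, 0, 0, 1))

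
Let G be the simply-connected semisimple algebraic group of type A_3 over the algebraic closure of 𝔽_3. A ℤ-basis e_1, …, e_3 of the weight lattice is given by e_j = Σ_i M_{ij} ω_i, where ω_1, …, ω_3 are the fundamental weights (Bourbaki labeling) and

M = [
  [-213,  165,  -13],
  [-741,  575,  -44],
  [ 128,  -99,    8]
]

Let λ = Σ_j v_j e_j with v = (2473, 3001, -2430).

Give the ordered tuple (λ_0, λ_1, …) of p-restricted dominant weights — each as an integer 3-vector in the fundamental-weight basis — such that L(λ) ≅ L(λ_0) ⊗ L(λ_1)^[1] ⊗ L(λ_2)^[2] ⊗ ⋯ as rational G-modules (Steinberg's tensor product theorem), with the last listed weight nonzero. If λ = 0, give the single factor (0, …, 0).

Converting to the ω-basis (c_i = row i of M dotted with v = (2473, 3001, -2430)):
  c_1 = (-213)·(2473) + 165·3001 + (-13)·(-2430) = 6
  c_2 = (-741)·(2473) + 575·3001 + (-44)·(-2430) = 2
  c_3 = 128·2473 + (-99)·(3001) + (8)·(-2430) = 5
Expand coordinatewise in base 3:
  c_1 = 6 = 0·3^0 + 2·3^1
  c_2 = 2 = 2·3^0
  c_3 = 5 = 2·3^0 + 1·3^1
p-restricted factor λ_0 = (0, 2, 2)
p-restricted factor λ_1 = (2, 0, 1)

((0, 2, 2), (2, 0, 1))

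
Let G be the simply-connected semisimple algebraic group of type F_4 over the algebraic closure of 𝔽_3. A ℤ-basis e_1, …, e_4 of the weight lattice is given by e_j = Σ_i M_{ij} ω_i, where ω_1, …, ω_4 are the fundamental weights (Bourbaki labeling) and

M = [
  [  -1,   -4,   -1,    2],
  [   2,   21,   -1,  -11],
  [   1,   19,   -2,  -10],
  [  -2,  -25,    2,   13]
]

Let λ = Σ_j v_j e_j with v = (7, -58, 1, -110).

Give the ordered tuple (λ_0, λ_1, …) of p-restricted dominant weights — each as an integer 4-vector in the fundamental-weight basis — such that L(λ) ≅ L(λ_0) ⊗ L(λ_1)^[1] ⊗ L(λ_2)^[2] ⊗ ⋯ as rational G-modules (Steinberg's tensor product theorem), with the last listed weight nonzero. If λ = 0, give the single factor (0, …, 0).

Compute c_i = Σ_j M_{ij} v_j with v = (7, -58, 1, -110):
  c_1 = (-1)·(7) + (-4)·(-58) + (-1)·(1) + (2)·(-110) = 4
  c_2 = 2·7 + (21)·(-58) + (-1)·(1) + (-11)·(-110) = 5
  c_3 = 1·7 + (19)·(-58) + (-2)·(1) + (-10)·(-110) = 3
  c_4 = (-2)·(7) + (-25)·(-58) + 2·1 + (13)·(-110) = 8
p = 3; digits c_i = Σ_j d_{ij}·3^j, 0 ≤ d_{ij} < 3:
  c_1 = 4 = 1·3^0 + 1·3^1
  c_2 = 5 = 2·3^0 + 1·3^1
  c_3 = 3 = 0·3^0 + 1·3^1
  c_4 = 8 = 2·3^0 + 2·3^1
λ_0 = (1, 2, 0, 2)
λ_1 = (1, 1, 1, 2)

((1, 2, 0, 2), (1, 1, 1, 2))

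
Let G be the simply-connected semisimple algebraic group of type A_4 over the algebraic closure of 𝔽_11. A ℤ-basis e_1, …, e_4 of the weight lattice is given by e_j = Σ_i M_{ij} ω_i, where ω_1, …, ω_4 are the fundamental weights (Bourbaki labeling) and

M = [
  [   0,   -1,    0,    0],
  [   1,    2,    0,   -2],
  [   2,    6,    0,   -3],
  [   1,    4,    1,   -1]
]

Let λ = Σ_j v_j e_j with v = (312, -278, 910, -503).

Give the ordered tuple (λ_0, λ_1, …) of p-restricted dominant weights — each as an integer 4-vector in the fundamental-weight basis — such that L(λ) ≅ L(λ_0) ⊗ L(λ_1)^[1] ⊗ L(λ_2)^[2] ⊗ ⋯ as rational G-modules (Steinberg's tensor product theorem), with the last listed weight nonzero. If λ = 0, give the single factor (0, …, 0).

Compute c_i = Σ_j M_{ij} v_j with v = (312, -278, 910, -503):
  c_1 = (0)·(312) + (-1)·(-278) + (0)·(910) + (0)·(-503) = 278
  c_2 = (1)·(312) + (2)·(-278) + (0)·(910) + (-2)·(-503) = 762
  c_3 = (2)·(312) + (6)·(-278) + (0)·(910) + (-3)·(-503) = 465
  c_4 = (1)·(312) + (4)·(-278) + (1)·(910) + (-1)·(-503) = 613
Expand coordinatewise in base 11:
  c_1 = 278 = 3·11^0 + 3·11^1 + 2·11^2
  c_2 = 762 = 3·11^0 + 3·11^1 + 6·11^2
  c_3 = 465 = 3·11^0 + 9·11^1 + 3·11^2
  c_4 = 613 = 8·11^0 + 0·11^1 + 5·11^2
Factor λ_0 = (3, 3, 3, 8)
Factor λ_1 = (3, 3, 9, 0)
Factor λ_2 = (2, 6, 3, 5)

((3, 3, 3, 8), (3, 3, 9, 0), (2, 6, 3, 5))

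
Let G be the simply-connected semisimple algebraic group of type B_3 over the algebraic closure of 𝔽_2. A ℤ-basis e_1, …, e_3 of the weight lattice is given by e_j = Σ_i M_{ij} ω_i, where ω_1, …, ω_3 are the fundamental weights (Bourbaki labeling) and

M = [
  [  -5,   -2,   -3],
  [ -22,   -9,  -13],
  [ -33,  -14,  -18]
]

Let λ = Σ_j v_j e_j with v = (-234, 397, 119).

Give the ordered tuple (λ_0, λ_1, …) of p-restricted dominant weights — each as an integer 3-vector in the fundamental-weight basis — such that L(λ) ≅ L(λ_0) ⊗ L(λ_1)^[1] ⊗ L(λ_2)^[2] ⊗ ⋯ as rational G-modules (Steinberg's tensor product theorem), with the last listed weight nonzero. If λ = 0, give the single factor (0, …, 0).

Change of basis e → ω: c = M·v where v = (-234, 397, 119):
  c_1 = (-5)·(-234) + (-2)·(397) + (-3)·(119) = 19
  c_2 = (-22)·(-234) + (-9)·(397) + (-13)·(119) = 28
  c_3 = (-33)·(-234) + (-14)·(397) + (-18)·(119) = 22
p = 2; digits c_i = Σ_j d_{ij}·2^j, 0 ≤ d_{ij} < 2:
  c_1 = 19 = 1·2^0 + 1·2^1 + 0·2^2 + 0·2^3 + 1·2^4
  c_2 = 28 = 0·2^0 + 0·2^1 + 1·2^2 + 1·2^3 + 1·2^4
  c_3 = 22 = 0·2^0 + 1·2^1 + 1·2^2 + 0·2^3 + 1·2^4
λ_0 = (1, 0, 0)
λ_1 = (1, 0, 1)
λ_2 = (0, 1, 1)
λ_3 = (0, 1, 0)
λ_4 = (1, 1, 1)

((1, 0, 0), (1, 0, 1), (0, 1, 1), (0, 1, 0), (1, 1, 1))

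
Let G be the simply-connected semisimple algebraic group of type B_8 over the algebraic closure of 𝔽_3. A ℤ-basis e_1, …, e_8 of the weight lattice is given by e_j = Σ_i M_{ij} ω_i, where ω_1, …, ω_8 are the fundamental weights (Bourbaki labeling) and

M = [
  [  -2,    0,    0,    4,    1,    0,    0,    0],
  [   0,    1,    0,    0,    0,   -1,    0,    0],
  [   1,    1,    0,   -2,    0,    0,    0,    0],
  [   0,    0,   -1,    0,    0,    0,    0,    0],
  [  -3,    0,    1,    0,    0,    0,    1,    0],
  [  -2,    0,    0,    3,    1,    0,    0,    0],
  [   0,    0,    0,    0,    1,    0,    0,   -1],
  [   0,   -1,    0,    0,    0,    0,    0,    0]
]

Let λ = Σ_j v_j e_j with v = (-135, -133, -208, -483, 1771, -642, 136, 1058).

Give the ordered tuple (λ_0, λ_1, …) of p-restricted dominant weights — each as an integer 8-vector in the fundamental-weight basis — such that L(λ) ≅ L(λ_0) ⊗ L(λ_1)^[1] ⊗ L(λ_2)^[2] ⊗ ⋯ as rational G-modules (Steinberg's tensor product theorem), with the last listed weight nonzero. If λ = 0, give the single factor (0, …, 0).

Converting to the ω-basis (c_i = row i of M dotted with v = (-135, -133, -208, -483, 1771, -642, 136, 1058)):
  c_1 = -2*-135 + 0*-133 + 0*-208 + 4*-483 + 1*1771 + 0*-642 + 0*136 + 0*1058 = 109
  c_2 = 0*-135 + 1*-133 + 0*-208 + 0*-483 + 0*1771 + -1*-642 + 0*136 + 0*1058 = 509
  c_3 = 1*-135 + 1*-133 + 0*-208 + -2*-483 + 0*1771 + 0*-642 + 0*136 + 0*1058 = 698
  c_4 = 0*-135 + 0*-133 + -1*-208 + 0*-483 + 0*1771 + 0*-642 + 0*136 + 0*1058 = 208
  c_5 = -3*-135 + 0*-133 + 1*-208 + 0*-483 + 0*1771 + 0*-642 + 1*136 + 0*1058 = 333
  c_6 = -2*-135 + 0*-133 + 0*-208 + 3*-483 + 1*1771 + 0*-642 + 0*136 + 0*1058 = 592
  c_7 = 0*-135 + 0*-133 + 0*-208 + 0*-483 + 1*1771 + 0*-642 + 0*136 + -1*1058 = 713
  c_8 = 0*-135 + -1*-133 + 0*-208 + 0*-483 + 0*1771 + 0*-642 + 0*136 + 0*1058 = 133
Expand coordinatewise in base 3:
  c_1 = 109 = 1·3^0 + 0·3^1 + 0·3^2 + 1·3^3 + 1·3^4
  c_2 = 509 = 2·3^0 + 1·3^1 + 2·3^2 + 0·3^3 + 0·3^4 + 2·3^5
  c_3 = 698 = 2·3^0 + 1·3^1 + 2·3^2 + 1·3^3 + 2·3^4 + 2·3^5
  c_4 = 208 = 1·3^0 + 0·3^1 + 2·3^2 + 1·3^3 + 2·3^4
  c_5 = 333 = 0·3^0 + 0·3^1 + 1·3^2 + 0·3^3 + 1·3^4 + 1·3^5
  c_6 = 592 = 1·3^0 + 2·3^1 + 2·3^2 + 0·3^3 + 1·3^4 + 2·3^5
  c_7 = 713 = 2·3^0 + 0·3^1 + 1·3^2 + 2·3^3 + 2·3^4 + 2·3^5
  c_8 = 133 = 1·3^0 + 2·3^1 + 2·3^2 + 1·3^3 + 1·3^4
λ_0 = (1, 2, 2, 1, 0, 1, 2, 1)
λ_1 = (0, 1, 1, 0, 0, 2, 0, 2)
λ_2 = (0, 2, 2, 2, 1, 2, 1, 2)
λ_3 = (1, 0, 1, 1, 0, 0, 2, 1)
λ_4 = (1, 0, 2, 2, 1, 1, 2, 1)
λ_5 = (0, 2, 2, 0, 1, 2, 2, 0)

((1, 2, 2, 1, 0, 1, 2, 1), (0, 1, 1, 0, 0, 2, 0, 2), (0, 2, 2, 2, 1, 2, 1, 2), (1, 0, 1, 1, 0, 0, 2, 1), (1, 0, 2, 2, 1, 1, 2, 1), (0, 2, 2, 0, 1, 2, 2, 0))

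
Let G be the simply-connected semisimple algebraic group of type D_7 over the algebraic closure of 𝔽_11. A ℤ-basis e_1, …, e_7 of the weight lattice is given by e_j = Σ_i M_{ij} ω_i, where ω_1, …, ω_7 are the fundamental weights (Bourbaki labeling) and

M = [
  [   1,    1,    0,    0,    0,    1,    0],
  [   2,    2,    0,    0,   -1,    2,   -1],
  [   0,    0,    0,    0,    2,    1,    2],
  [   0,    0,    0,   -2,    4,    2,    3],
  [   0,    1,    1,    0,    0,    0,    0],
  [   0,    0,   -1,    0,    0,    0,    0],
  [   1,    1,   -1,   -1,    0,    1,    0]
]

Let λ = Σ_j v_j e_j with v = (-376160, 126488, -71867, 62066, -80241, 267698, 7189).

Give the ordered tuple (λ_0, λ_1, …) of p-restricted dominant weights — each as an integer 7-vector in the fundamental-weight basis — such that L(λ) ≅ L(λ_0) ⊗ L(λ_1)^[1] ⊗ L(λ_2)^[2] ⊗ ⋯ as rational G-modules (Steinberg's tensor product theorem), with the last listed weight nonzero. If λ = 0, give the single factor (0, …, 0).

((8, 6, 0, 8, 6, 4, 8), (10, 7, 10, 5, 4, 10, 10), (5, 10, 3, 0, 0, 10, 9), (2, 4, 3, 7, 8, 9, 9), (1, 7, 8, 7, 3, 4, 1))

ω-coordinates c = M·v, v = (-376160, 126488, -71867, 62066, -80241, 267698, 7189):
  c_1 = (1)·(-376160) + 1·126488 + (0)·(-71867) + 0·62066 + (0)·(-80241) + 1·267698 + 0·7189 = 18026
  c_2 = (2)·(-376160) + 2·126488 + (0)·(-71867) + 0·62066 + (-1)·(-80241) + 2·267698 + (-1)·(7189) = 109104
  c_3 = (0)·(-376160) + 0·126488 + (0)·(-71867) + 0·62066 + (2)·(-80241) + 1·267698 + 2·7189 = 121594
  c_4 = (0)·(-376160) + 0·126488 + (0)·(-71867) + (-2)·(62066) + (4)·(-80241) + 2·267698 + 3·7189 = 111867
  c_5 = (0)·(-376160) + 1·126488 + (1)·(-71867) + 0·62066 + (0)·(-80241) + 0·267698 + 0·7189 = 54621
  c_6 = (0)·(-376160) + 0·126488 + (-1)·(-71867) + 0·62066 + (0)·(-80241) + 0·267698 + 0·7189 = 71867
  c_7 = (1)·(-376160) + 1·126488 + (-1)·(-71867) + (-1)·(62066) + (0)·(-80241) + 1·267698 + 0·7189 = 27827
p = 11; digits c_i = Σ_j d_{ij}·11^j, 0 ≤ d_{ij} < 11:
  c_1 = 18026 = 8·11^0 + 10·11^1 + 5·11^2 + 2·11^3 + 1·11^4
  c_2 = 109104 = 6·11^0 + 7·11^1 + 10·11^2 + 4·11^3 + 7·11^4
  c_3 = 121594 = 0·11^0 + 10·11^1 + 3·11^2 + 3·11^3 + 8·11^4
  c_4 = 111867 = 8·11^0 + 5·11^1 + 0·11^2 + 7·11^3 + 7·11^4
  c_5 = 54621 = 6·11^0 + 4·11^1 + 0·11^2 + 8·11^3 + 3·11^4
  c_6 = 71867 = 4·11^0 + 10·11^1 + 10·11^2 + 9·11^3 + 4·11^4
  c_7 = 27827 = 8·11^0 + 10·11^1 + 9·11^2 + 9·11^3 + 1·11^4
Factor λ_0 = (8, 6, 0, 8, 6, 4, 8)
Factor λ_1 = (10, 7, 10, 5, 4, 10, 10)
Factor λ_2 = (5, 10, 3, 0, 0, 10, 9)
Factor λ_3 = (2, 4, 3, 7, 8, 9, 9)
Factor λ_4 = (1, 7, 8, 7, 3, 4, 1)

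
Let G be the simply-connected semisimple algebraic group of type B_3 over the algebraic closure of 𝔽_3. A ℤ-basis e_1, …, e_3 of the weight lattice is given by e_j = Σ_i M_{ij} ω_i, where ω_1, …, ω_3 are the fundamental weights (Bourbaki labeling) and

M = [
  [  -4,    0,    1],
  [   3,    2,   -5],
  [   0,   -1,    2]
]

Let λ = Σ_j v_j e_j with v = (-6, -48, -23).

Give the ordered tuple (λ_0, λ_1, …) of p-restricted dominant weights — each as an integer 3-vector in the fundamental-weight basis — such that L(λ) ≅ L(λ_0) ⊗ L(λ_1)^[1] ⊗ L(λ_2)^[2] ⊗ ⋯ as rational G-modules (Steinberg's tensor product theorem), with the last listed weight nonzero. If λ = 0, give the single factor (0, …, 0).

((1, 1, 2),)

In the fundamental-weight basis, λ has coordinates c = M·v (v = (-6, -48, -23)):
  c_1 = (-4)·(-6) + (0)·(-48) + (1)·(-23) = 1
  c_2 = (3)·(-6) + (2)·(-48) + (-5)·(-23) = 1
  c_3 = (0)·(-6) + (-1)·(-48) + (2)·(-23) = 2
Writing each c_i in base p = 3:
  c_1 = 1 = 1·3^0
  c_2 = 1 = 1·3^0
  c_3 = 2 = 2·3^0
Factor λ_0 = (1, 1, 2)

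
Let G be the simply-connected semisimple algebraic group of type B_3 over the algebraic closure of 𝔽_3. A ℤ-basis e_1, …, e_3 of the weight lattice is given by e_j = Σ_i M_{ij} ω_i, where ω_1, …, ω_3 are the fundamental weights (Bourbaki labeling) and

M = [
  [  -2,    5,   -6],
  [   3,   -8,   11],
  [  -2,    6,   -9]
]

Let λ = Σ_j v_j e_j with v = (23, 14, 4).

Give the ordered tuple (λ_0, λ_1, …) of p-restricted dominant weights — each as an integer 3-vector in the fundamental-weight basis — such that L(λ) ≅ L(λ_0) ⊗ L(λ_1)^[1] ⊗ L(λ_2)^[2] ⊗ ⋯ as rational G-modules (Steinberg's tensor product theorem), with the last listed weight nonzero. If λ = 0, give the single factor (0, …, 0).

((0, 1, 2),)

In the fundamental-weight basis, λ has coordinates c = M·v (v = (23, 14, 4)):
  c_1 = (-2)·(23) + (5)·(14) + (-6)·(4) = 0
  c_2 = (3)·(23) + (-8)·(14) + (11)·(4) = 1
  c_3 = (-2)·(23) + (6)·(14) + (-9)·(4) = 2
Base-3 expansion of each c_i:
  c_1 = 0
  c_2 = 1 = 1·3^0
  c_3 = 2 = 2·3^0
p-restricted factor λ_0 = (0, 1, 2)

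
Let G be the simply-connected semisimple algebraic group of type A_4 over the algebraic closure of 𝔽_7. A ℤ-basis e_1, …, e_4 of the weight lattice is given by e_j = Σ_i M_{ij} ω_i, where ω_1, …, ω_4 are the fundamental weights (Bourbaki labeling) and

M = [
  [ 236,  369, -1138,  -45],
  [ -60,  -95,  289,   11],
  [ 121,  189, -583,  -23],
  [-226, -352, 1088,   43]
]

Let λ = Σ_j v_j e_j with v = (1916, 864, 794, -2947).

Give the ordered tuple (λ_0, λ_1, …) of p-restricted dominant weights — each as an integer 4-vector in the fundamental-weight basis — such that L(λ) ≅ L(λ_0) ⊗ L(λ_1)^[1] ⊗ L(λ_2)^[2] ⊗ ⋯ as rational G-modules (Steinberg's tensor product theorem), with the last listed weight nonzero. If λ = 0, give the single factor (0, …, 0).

Compute c_i = Σ_j M_{ij} v_j with v = (1916, 864, 794, -2947):
  c_1 = (236)·(1916) + (369)·(864) + (-1138)·(794) + (-45)·(-2947) = 35
  c_2 = (-60)·(1916) + (-95)·(864) + (289)·(794) + (11)·(-2947) = 9
  c_3 = (121)·(1916) + (189)·(864) + (-583)·(794) + (-23)·(-2947) = 11
  c_4 = (-226)·(1916) + (-352)·(864) + (1088)·(794) + (43)·(-2947) = 7
Base-7 expansion of each c_i:
  c_1 = 35 = 0·7^0 + 5·7^1
  c_2 = 9 = 2·7^0 + 1·7^1
  c_3 = 11 = 4·7^0 + 1·7^1
  c_4 = 7 = 0·7^0 + 1·7^1
p-restricted factor λ_0 = (0, 2, 4, 0)
p-restricted factor λ_1 = (5, 1, 1, 1)

((0, 2, 4, 0), (5, 1, 1, 1))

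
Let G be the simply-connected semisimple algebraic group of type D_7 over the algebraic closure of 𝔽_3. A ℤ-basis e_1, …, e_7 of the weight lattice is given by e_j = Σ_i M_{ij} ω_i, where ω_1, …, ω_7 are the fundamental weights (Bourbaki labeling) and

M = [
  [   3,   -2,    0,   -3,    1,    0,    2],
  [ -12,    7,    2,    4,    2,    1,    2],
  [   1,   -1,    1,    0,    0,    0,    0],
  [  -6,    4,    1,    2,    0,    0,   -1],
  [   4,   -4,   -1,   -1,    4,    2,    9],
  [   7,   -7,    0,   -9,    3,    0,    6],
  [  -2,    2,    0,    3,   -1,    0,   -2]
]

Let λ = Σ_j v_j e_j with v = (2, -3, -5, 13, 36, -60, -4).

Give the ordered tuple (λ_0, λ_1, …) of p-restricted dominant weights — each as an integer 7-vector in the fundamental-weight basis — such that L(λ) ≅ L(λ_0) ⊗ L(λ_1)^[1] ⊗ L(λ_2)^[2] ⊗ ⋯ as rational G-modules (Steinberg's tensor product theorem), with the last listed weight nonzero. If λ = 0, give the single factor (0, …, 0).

((1, 1, 0, 1, 0, 2, 1),)

In the fundamental-weight basis, λ has coordinates c = M·v (v = (2, -3, -5, 13, 36, -60, -4)):
  c_1 = (3)·(2) + (-2)·(-3) + (0)·(-5) + (-3)·(13) + (1)·(36) + (0)·(-60) + (2)·(-4) = 1
  c_2 = (-12)·(2) + (7)·(-3) + (2)·(-5) + (4)·(13) + (2)·(36) + (1)·(-60) + (2)·(-4) = 1
  c_3 = (1)·(2) + (-1)·(-3) + (1)·(-5) + (0)·(13) + (0)·(36) + (0)·(-60) + (0)·(-4) = 0
  c_4 = (-6)·(2) + (4)·(-3) + (1)·(-5) + (2)·(13) + (0)·(36) + (0)·(-60) + (-1)·(-4) = 1
  c_5 = (4)·(2) + (-4)·(-3) + (-1)·(-5) + (-1)·(13) + (4)·(36) + (2)·(-60) + (9)·(-4) = 0
  c_6 = (7)·(2) + (-7)·(-3) + (0)·(-5) + (-9)·(13) + (3)·(36) + (0)·(-60) + (6)·(-4) = 2
  c_7 = (-2)·(2) + (2)·(-3) + (0)·(-5) + (3)·(13) + (-1)·(36) + (0)·(-60) + (-2)·(-4) = 1
p = 3; digits c_i = Σ_j d_{ij}·3^j, 0 ≤ d_{ij} < 3:
  c_1 = 1 = 1·3^0
  c_2 = 1 = 1·3^0
  c_3 = 0
  c_4 = 1 = 1·3^0
  c_5 = 0
  c_6 = 2 = 2·3^0
  c_7 = 1 = 1·3^0
λ_0 = (1, 1, 0, 1, 0, 2, 1)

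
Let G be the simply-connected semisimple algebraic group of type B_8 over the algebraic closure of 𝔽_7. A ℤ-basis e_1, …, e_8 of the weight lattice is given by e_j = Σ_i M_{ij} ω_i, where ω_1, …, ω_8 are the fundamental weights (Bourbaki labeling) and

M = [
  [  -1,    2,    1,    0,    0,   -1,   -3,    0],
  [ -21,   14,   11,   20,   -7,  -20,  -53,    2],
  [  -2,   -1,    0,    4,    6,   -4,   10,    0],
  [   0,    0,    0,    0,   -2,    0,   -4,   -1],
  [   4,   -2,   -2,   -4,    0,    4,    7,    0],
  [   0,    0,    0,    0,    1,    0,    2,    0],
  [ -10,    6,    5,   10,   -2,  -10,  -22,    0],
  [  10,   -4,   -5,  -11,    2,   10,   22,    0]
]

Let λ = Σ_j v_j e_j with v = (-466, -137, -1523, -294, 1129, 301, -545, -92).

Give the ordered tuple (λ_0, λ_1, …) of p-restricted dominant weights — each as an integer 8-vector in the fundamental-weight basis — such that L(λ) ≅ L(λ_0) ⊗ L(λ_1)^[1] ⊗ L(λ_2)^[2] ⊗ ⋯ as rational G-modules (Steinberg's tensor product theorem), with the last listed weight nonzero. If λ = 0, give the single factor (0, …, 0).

((3, 6, 6, 0, 0, 4, 5, 1), (0, 1, 1, 2, 3, 5, 0, 2))

Change of basis e → ω: c = M·v where v = (-466, -137, -1523, -294, 1129, 301, -545, -92):
  c_1 = -1*-466 + 2*-137 + 1*-1523 + 0*-294 + 0*1129 + -1*301 + -3*-545 + 0*-92 = 3
  c_2 = -21*-466 + 14*-137 + 11*-1523 + 20*-294 + -7*1129 + -20*301 + -53*-545 + 2*-92 = 13
  c_3 = -2*-466 + -1*-137 + 0*-1523 + 4*-294 + 6*1129 + -4*301 + 10*-545 + 0*-92 = 13
  c_4 = 0*-466 + 0*-137 + 0*-1523 + 0*-294 + -2*1129 + 0*301 + -4*-545 + -1*-92 = 14
  c_5 = 4*-466 + -2*-137 + -2*-1523 + -4*-294 + 0*1129 + 4*301 + 7*-545 + 0*-92 = 21
  c_6 = 0*-466 + 0*-137 + 0*-1523 + 0*-294 + 1*1129 + 0*301 + 2*-545 + 0*-92 = 39
  c_7 = -10*-466 + 6*-137 + 5*-1523 + 10*-294 + -2*1129 + -10*301 + -22*-545 + 0*-92 = 5
  c_8 = 10*-466 + -4*-137 + -5*-1523 + -11*-294 + 2*1129 + 10*301 + 22*-545 + 0*-92 = 15
Base-7 expansion of each c_i:
  c_1 = 3 = 3·7^0
  c_2 = 13 = 6·7^0 + 1·7^1
  c_3 = 13 = 6·7^0 + 1·7^1
  c_4 = 14 = 0·7^0 + 2·7^1
  c_5 = 21 = 0·7^0 + 3·7^1
  c_6 = 39 = 4·7^0 + 5·7^1
  c_7 = 5 = 5·7^0
  c_8 = 15 = 1·7^0 + 2·7^1
λ_0 = (3, 6, 6, 0, 0, 4, 5, 1)
λ_1 = (0, 1, 1, 2, 3, 5, 0, 2)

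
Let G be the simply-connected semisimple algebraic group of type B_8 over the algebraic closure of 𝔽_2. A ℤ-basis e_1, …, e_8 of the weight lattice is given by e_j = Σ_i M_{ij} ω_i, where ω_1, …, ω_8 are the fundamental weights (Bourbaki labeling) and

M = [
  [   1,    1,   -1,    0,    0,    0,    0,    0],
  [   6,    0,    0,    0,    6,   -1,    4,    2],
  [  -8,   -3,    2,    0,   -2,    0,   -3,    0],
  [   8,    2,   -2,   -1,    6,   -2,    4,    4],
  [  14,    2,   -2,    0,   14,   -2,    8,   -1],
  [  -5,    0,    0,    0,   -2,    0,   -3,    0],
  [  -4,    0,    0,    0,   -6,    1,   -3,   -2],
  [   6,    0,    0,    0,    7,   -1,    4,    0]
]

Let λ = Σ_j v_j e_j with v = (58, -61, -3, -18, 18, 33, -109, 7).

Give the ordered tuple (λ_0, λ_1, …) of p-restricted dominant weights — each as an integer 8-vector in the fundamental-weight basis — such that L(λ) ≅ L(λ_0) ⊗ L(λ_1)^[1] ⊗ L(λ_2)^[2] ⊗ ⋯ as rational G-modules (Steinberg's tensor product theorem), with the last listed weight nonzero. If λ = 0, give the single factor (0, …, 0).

In the fundamental-weight basis, λ has coordinates c = M·v (v = (58, -61, -3, -18, 18, 33, -109, 7)):
  c_1 = 1·58 + (1)·(-61) + (-1)·(-3) + (0)·(-18) + 0·18 + 0·33 + (0)·(-109) + 0·7 = 0
  c_2 = 6·58 + (0)·(-61) + (0)·(-3) + (0)·(-18) + 6·18 + (-1)·(33) + (4)·(-109) + 2·7 = 1
  c_3 = (-8)·(58) + (-3)·(-61) + (2)·(-3) + (0)·(-18) + (-2)·(18) + 0·33 + (-3)·(-109) + 0·7 = 4
  c_4 = 8·58 + (2)·(-61) + (-2)·(-3) + (-1)·(-18) + 6·18 + (-2)·(33) + (4)·(-109) + 4·7 = 0
  c_5 = 14·58 + (2)·(-61) + (-2)·(-3) + (0)·(-18) + 14·18 + (-2)·(33) + (8)·(-109) + (-1)·(7) = 3
  c_6 = (-5)·(58) + (0)·(-61) + (0)·(-3) + (0)·(-18) + (-2)·(18) + 0·33 + (-3)·(-109) + 0·7 = 1
  c_7 = (-4)·(58) + (0)·(-61) + (0)·(-3) + (0)·(-18) + (-6)·(18) + 1·33 + (-3)·(-109) + (-2)·(7) = 6
  c_8 = 6·58 + (0)·(-61) + (0)·(-3) + (0)·(-18) + 7·18 + (-1)·(33) + (4)·(-109) + 0·7 = 5
Expand coordinatewise in base 2:
  c_1 = 0
  c_2 = 1 = 1·2^0
  c_3 = 4 = 0·2^0 + 0·2^1 + 1·2^2
  c_4 = 0
  c_5 = 3 = 1·2^0 + 1·2^1
  c_6 = 1 = 1·2^0
  c_7 = 6 = 0·2^0 + 1·2^1 + 1·2^2
  c_8 = 5 = 1·2^0 + 0·2^1 + 1·2^2
p-restricted factor λ_0 = (0, 1, 0, 0, 1, 1, 0, 1)
p-restricted factor λ_1 = (0, 0, 0, 0, 1, 0, 1, 0)
p-restricted factor λ_2 = (0, 0, 1, 0, 0, 0, 1, 1)

((0, 1, 0, 0, 1, 1, 0, 1), (0, 0, 0, 0, 1, 0, 1, 0), (0, 0, 1, 0, 0, 0, 1, 1))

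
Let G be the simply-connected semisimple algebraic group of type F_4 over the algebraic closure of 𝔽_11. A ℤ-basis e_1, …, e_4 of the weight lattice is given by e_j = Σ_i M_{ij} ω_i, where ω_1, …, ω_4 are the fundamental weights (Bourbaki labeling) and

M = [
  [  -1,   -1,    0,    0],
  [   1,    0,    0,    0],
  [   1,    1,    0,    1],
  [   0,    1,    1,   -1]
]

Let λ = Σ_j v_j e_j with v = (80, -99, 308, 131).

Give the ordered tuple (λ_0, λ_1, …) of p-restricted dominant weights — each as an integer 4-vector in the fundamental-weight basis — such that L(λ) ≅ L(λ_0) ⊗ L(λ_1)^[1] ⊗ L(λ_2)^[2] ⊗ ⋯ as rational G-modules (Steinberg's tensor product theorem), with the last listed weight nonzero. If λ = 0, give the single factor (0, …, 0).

((8, 3, 2, 1), (1, 7, 10, 7))

ω-coordinates c = M·v, v = (80, -99, 308, 131):
  c_1 = -1*80 + -1*-99 + 0*308 + 0*131 = 19
  c_2 = 1*80 + 0*-99 + 0*308 + 0*131 = 80
  c_3 = 1*80 + 1*-99 + 0*308 + 1*131 = 112
  c_4 = 0*80 + 1*-99 + 1*308 + -1*131 = 78
Writing each c_i in base p = 11:
  c_1 = 19 = 8·11^0 + 1·11^1
  c_2 = 80 = 3·11^0 + 7·11^1
  c_3 = 112 = 2·11^0 + 10·11^1
  c_4 = 78 = 1·11^0 + 7·11^1
Factor λ_0 = (8, 3, 2, 1)
Factor λ_1 = (1, 7, 10, 7)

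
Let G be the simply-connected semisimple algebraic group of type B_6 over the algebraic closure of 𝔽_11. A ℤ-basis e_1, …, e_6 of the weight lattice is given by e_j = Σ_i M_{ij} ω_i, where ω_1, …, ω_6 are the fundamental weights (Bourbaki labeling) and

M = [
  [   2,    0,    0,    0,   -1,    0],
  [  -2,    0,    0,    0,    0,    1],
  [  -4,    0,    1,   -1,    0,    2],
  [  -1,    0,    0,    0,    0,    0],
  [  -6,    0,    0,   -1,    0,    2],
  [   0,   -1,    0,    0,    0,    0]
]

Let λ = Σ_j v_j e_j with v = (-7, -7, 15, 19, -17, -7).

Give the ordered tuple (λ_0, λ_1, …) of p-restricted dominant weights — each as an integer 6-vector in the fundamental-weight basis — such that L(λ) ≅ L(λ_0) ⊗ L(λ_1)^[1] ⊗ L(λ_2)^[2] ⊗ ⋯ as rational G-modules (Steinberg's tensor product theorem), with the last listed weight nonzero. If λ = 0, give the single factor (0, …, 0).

((3, 7, 10, 7, 9, 7),)

ω-coordinates c = M·v, v = (-7, -7, 15, 19, -17, -7):
  c_1 = (2)·(-7) + (0)·(-7) + (0)·(15) + (0)·(19) + (-1)·(-17) + (0)·(-7) = 3
  c_2 = (-2)·(-7) + (0)·(-7) + (0)·(15) + (0)·(19) + (0)·(-17) + (1)·(-7) = 7
  c_3 = (-4)·(-7) + (0)·(-7) + (1)·(15) + (-1)·(19) + (0)·(-17) + (2)·(-7) = 10
  c_4 = (-1)·(-7) + (0)·(-7) + (0)·(15) + (0)·(19) + (0)·(-17) + (0)·(-7) = 7
  c_5 = (-6)·(-7) + (0)·(-7) + (0)·(15) + (-1)·(19) + (0)·(-17) + (2)·(-7) = 9
  c_6 = (0)·(-7) + (-1)·(-7) + (0)·(15) + (0)·(19) + (0)·(-17) + (0)·(-7) = 7
Expand coordinatewise in base 11:
  c_1 = 3 = 3·11^0
  c_2 = 7 = 7·11^0
  c_3 = 10 = 10·11^0
  c_4 = 7 = 7·11^0
  c_5 = 9 = 9·11^0
  c_6 = 7 = 7·11^0
p-restricted factor λ_0 = (3, 7, 10, 7, 9, 7)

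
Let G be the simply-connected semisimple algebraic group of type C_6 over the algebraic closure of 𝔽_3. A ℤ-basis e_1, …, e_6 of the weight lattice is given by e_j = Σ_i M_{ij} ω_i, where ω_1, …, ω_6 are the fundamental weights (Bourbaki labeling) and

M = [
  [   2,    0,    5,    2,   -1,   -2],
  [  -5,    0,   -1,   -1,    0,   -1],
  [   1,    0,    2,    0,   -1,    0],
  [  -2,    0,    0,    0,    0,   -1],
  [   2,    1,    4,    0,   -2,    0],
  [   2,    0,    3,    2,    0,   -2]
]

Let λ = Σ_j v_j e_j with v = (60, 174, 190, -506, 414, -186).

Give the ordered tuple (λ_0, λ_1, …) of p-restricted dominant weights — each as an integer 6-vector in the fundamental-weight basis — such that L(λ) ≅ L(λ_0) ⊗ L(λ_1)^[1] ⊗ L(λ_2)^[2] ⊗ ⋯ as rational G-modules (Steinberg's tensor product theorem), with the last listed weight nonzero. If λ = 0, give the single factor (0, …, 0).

((1, 1, 2, 0, 1, 2), (2, 1, 2, 1, 0, 1), (1, 1, 2, 1, 1, 2), (0, 1, 0, 2, 2, 1), (0, 2, 0, 0, 2, 0))

Compute c_i = Σ_j M_{ij} v_j with v = (60, 174, 190, -506, 414, -186):
  c_1 = (2)·(60) + (0)·(174) + (5)·(190) + (2)·(-506) + (-1)·(414) + (-2)·(-186) = 16
  c_2 = (-5)·(60) + (0)·(174) + (-1)·(190) + (-1)·(-506) + (0)·(414) + (-1)·(-186) = 202
  c_3 = (1)·(60) + (0)·(174) + (2)·(190) + (0)·(-506) + (-1)·(414) + (0)·(-186) = 26
  c_4 = (-2)·(60) + (0)·(174) + (0)·(190) + (0)·(-506) + (0)·(414) + (-1)·(-186) = 66
  c_5 = (2)·(60) + (1)·(174) + (4)·(190) + (0)·(-506) + (-2)·(414) + (0)·(-186) = 226
  c_6 = (2)·(60) + (0)·(174) + (3)·(190) + (2)·(-506) + (0)·(414) + (-2)·(-186) = 50
Expand coordinatewise in base 3:
  c_1 = 16 = 1·3^0 + 2·3^1 + 1·3^2
  c_2 = 202 = 1·3^0 + 1·3^1 + 1·3^2 + 1·3^3 + 2·3^4
  c_3 = 26 = 2·3^0 + 2·3^1 + 2·3^2
  c_4 = 66 = 0·3^0 + 1·3^1 + 1·3^2 + 2·3^3
  c_5 = 226 = 1·3^0 + 0·3^1 + 1·3^2 + 2·3^3 + 2·3^4
  c_6 = 50 = 2·3^0 + 1·3^1 + 2·3^2 + 1·3^3
λ_0 = (1, 1, 2, 0, 1, 2)
λ_1 = (2, 1, 2, 1, 0, 1)
λ_2 = (1, 1, 2, 1, 1, 2)
λ_3 = (0, 1, 0, 2, 2, 1)
λ_4 = (0, 2, 0, 0, 2, 0)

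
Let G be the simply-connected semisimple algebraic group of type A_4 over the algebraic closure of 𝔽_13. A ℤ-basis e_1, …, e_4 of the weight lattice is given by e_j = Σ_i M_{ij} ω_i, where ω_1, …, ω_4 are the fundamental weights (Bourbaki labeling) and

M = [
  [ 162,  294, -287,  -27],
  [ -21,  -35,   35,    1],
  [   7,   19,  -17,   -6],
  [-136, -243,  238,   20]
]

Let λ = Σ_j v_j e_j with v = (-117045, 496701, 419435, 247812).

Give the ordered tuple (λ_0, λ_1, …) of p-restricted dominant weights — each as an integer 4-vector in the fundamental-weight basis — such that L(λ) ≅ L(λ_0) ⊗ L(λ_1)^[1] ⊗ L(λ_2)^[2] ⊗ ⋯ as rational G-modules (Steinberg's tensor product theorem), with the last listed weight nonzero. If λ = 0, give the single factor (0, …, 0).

((9, 4, 9, 0), (2, 7, 4, 2), (0, 8, 4, 9))

Converting to the ω-basis (c_i = row i of M dotted with v = (-117045, 496701, 419435, 247812)):
  c_1 = (162)·(-117045) + (294)·(496701) + (-287)·(419435) + (-27)·(247812) = 35
  c_2 = (-21)·(-117045) + (-35)·(496701) + (35)·(419435) + (1)·(247812) = 1447
  c_3 = (7)·(-117045) + (19)·(496701) + (-17)·(419435) + (-6)·(247812) = 737
  c_4 = (-136)·(-117045) + (-243)·(496701) + (238)·(419435) + (20)·(247812) = 1547
Expand coordinatewise in base 13:
  c_1 = 35 = 9·13^0 + 2·13^1
  c_2 = 1447 = 4·13^0 + 7·13^1 + 8·13^2
  c_3 = 737 = 9·13^0 + 4·13^1 + 4·13^2
  c_4 = 1547 = 0·13^0 + 2·13^1 + 9·13^2
λ_0 = (9, 4, 9, 0)
λ_1 = (2, 7, 4, 2)
λ_2 = (0, 8, 4, 9)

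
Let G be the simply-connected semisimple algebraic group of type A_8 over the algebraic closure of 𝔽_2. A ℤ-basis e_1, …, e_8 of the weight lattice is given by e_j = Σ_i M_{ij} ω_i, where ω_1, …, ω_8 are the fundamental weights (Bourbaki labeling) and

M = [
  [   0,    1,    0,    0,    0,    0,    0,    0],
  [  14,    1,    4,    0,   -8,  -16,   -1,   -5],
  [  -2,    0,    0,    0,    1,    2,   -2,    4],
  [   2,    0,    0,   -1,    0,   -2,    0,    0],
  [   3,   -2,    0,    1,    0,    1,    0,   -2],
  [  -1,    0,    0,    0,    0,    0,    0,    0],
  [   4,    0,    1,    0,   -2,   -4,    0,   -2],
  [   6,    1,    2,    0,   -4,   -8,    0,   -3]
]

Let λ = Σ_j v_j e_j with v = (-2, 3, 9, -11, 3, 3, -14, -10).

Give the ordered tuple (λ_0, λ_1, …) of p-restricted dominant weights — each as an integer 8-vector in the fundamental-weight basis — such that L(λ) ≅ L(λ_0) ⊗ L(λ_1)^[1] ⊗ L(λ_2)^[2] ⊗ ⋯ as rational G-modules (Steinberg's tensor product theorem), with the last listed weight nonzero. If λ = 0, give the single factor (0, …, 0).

((1, 1, 1, 1, 0, 0, 1, 1), (1, 1, 0, 0, 0, 1, 1, 1))

Converting to the ω-basis (c_i = row i of M dotted with v = (-2, 3, 9, -11, 3, 3, -14, -10)):
  c_1 = 0*-2 + 1*3 + 0*9 + 0*-11 + 0*3 + 0*3 + 0*-14 + 0*-10 = 3
  c_2 = 14*-2 + 1*3 + 4*9 + 0*-11 + -8*3 + -16*3 + -1*-14 + -5*-10 = 3
  c_3 = -2*-2 + 0*3 + 0*9 + 0*-11 + 1*3 + 2*3 + -2*-14 + 4*-10 = 1
  c_4 = 2*-2 + 0*3 + 0*9 + -1*-11 + 0*3 + -2*3 + 0*-14 + 0*-10 = 1
  c_5 = 3*-2 + -2*3 + 0*9 + 1*-11 + 0*3 + 1*3 + 0*-14 + -2*-10 = 0
  c_6 = -1*-2 + 0*3 + 0*9 + 0*-11 + 0*3 + 0*3 + 0*-14 + 0*-10 = 2
  c_7 = 4*-2 + 0*3 + 1*9 + 0*-11 + -2*3 + -4*3 + 0*-14 + -2*-10 = 3
  c_8 = 6*-2 + 1*3 + 2*9 + 0*-11 + -4*3 + -8*3 + 0*-14 + -3*-10 = 3
p = 2; digits c_i = Σ_j d_{ij}·2^j, 0 ≤ d_{ij} < 2:
  c_1 = 3 = 1·2^0 + 1·2^1
  c_2 = 3 = 1·2^0 + 1·2^1
  c_3 = 1 = 1·2^0
  c_4 = 1 = 1·2^0
  c_5 = 0
  c_6 = 2 = 0·2^0 + 1·2^1
  c_7 = 3 = 1·2^0 + 1·2^1
  c_8 = 3 = 1·2^0 + 1·2^1
Factor λ_0 = (1, 1, 1, 1, 0, 0, 1, 1)
Factor λ_1 = (1, 1, 0, 0, 0, 1, 1, 1)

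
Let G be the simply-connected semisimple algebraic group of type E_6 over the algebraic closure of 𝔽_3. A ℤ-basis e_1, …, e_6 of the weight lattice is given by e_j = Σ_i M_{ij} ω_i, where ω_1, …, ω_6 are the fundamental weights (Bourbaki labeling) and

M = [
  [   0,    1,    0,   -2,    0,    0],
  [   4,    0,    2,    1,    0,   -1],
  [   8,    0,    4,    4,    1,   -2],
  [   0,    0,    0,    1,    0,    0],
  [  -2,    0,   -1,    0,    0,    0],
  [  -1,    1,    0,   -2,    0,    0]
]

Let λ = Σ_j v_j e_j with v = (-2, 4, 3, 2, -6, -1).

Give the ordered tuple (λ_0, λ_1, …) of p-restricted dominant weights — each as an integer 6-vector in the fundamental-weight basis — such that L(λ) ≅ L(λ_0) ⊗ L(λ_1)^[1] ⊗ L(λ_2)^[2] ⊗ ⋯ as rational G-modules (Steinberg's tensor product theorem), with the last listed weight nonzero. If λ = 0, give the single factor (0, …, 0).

((0, 1, 0, 2, 1, 2),)

Compute c_i = Σ_j M_{ij} v_j with v = (-2, 4, 3, 2, -6, -1):
  c_1 = 0*-2 + 1*4 + 0*3 + -2*2 + 0*-6 + 0*-1 = 0
  c_2 = 4*-2 + 0*4 + 2*3 + 1*2 + 0*-6 + -1*-1 = 1
  c_3 = 8*-2 + 0*4 + 4*3 + 4*2 + 1*-6 + -2*-1 = 0
  c_4 = 0*-2 + 0*4 + 0*3 + 1*2 + 0*-6 + 0*-1 = 2
  c_5 = -2*-2 + 0*4 + -1*3 + 0*2 + 0*-6 + 0*-1 = 1
  c_6 = -1*-2 + 1*4 + 0*3 + -2*2 + 0*-6 + 0*-1 = 2
Writing each c_i in base p = 3:
  c_1 = 0
  c_2 = 1 = 1·3^0
  c_3 = 0
  c_4 = 2 = 2·3^0
  c_5 = 1 = 1·3^0
  c_6 = 2 = 2·3^0
p-restricted factor λ_0 = (0, 1, 0, 2, 1, 2)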